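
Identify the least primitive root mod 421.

2

φ(421) = 421 − 1 = 420 = 2^2 · 3 · 5 · 7.
g is a primitive root iff g^(420/q) ≢ 1 (mod 421) for each prime q ∈ {2, 3, 5, 7}.
g = 2: 2^210 ≡ 420; 2^140 ≡ 400; 2^84 ≡ 279; 2^60 ≡ 370 — none is 1, so 2 is a primitive root.
Hence the least primitive root of 421 is 2.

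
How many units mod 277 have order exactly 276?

88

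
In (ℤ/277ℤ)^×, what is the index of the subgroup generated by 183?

By Lagrange's theorem, ord_277(183) divides φ(277) = 277 − 1 = 276 = 2^2 · 3 · 23.
Divisors of 276: 1, 2, 3, 4, 6, 12, 23, 46, 69, 92, 138, 276.
Compute 183^d (mod 277) for the divisors d until we hit 1:
183^1 ≡ 183 (mod 277)
183^2 ≡ 249 (mod 277)
183^3 ≡ 139 (mod 277)
183^4 ≡ 230 (mod 277)
183^6 ≡ 208 (mod 277)
183^12 ≡ 52 (mod 277)
183^23 ≡ 95 (mod 277)
183^46 ≡ 161 (mod 277)
183^69 ≡ 60 (mod 277)
183^92 ≡ 160 (mod 277)
183^138 ≡ 276 (mod 277)
183^276 ≡ 1 (mod 277) ✓
Thus |⟨183⟩| = ord(183) = 276.
[(Z/277Z)^× : ⟨183⟩] = 276/276 = 1.

1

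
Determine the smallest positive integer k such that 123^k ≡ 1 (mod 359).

Since 123 ∈ (Z/359Z)^×, its order divides φ(359) = 359 − 1 = 358 = 2 · 179.
Divisors of 358: 1, 2, 179, 358.
Check 123^d mod 359 for each divisor in increasing order:
123^1 ≡ 123 (mod 359)
123^2 ≡ 51 (mod 359)
123^179 ≡ 1 (mod 359) ✓
So ord_359(123) = 179.

179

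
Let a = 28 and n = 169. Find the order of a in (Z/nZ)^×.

156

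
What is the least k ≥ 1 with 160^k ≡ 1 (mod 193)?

64

By Lagrange's theorem, ord_193(160) divides φ(193) = 193 − 1 = 192 = 2^6 · 3.
Divisors of 192: 1, 2, 3, 4, 6, 8, 12, 16, 24, 32, 48, 64, 96, 192.
Test each divisor d:
160^1 ≡ 160 (mod 193)
160^2 ≡ 124 (mod 193)
160^3 ≡ 154 (mod 193)
160^4 ≡ 129 (mod 193)
160^6 ≡ 170 (mod 193)
160^8 ≡ 43 (mod 193)
160^12 ≡ 143 (mod 193)
160^16 ≡ 112 (mod 193)
160^24 ≡ 184 (mod 193)
160^32 ≡ 192 (mod 193)
160^48 ≡ 81 (mod 193)
160^64 ≡ 1 (mod 193) ✓
Therefore the multiplicative order of 160 modulo 193 is 64.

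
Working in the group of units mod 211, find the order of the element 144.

7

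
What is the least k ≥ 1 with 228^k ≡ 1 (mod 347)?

346

By Lagrange's theorem, ord_347(228) divides φ(347) = 347 − 1 = 346 = 2 · 173.
Divisors of 346: 1, 2, 173, 346.
Evaluate successive powers at the divisors of 346:
228^1 ≡ 228
228^2 ≡ 281
228^173 ≡ 346
228^346 ≡ 1
So ord_347(228) = 346.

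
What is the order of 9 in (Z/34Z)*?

8

Since 9 ∈ (Z/34Z)^×, its order divides φ(34) = φ(2)·φ(17) = 1·16 = 16 = 2^4.
Divisors of 16: 1, 2, 4, 8, 16.
Compute 9^d (mod 34) for the divisors d until we hit 1:
9^1 ≡ 9 (mod 34)
9^2 ≡ 13 (mod 34)
9^4 ≡ 33 (mod 34)
9^8 ≡ 1 (mod 34) ✓
So ord_34(9) = 8.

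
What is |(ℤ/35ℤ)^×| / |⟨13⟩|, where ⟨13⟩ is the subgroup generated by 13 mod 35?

Since 13 ∈ (Z/35Z)^×, its order divides φ(35) = φ(5·7) = (5−1)·(7−1) = 4·6 = 24 = 2^3 · 3.
Divisors of 24: 1, 2, 3, 4, 6, 8, 12, 24.
Check 13^d mod 35 for each divisor in increasing order:
13^1 ≡ 13
13^2 ≡ 29
13^3 ≡ 27
13^4 ≡ 1
The order of 13 is 4, so the subgroup it generates has 4 elements.
Index = |(Z/35Z)^×| / |⟨13⟩| = 24 / 4 = 6.

6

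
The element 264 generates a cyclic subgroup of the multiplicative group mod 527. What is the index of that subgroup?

12

The order of 264 must divide φ(527) = φ(17·31) = (17−1)·(31−1) = 16·30 = 480 = 2^5 · 3 · 5.
Divisors of 480: 1, 2, 3, 4, 5, 6, 8, 10, 12, 15, 16, 20, 24, 30, 32, 40, 48, 60, 80, 96, 120, 160, 240, 480.
Test each divisor d:
264^1 ≡ 264 (mod 527)
264^2 ≡ 132 (mod 527)
264^3 ≡ 66 (mod 527)
264^4 ≡ 33 (mod 527)
264^5 ≡ 280 (mod 527)
264^6 ≡ 140 (mod 527)
264^8 ≡ 35 (mod 527)
264^10 ≡ 404 (mod 527)
264^12 ≡ 101 (mod 527)
264^15 ≡ 342 (mod 527)
264^16 ≡ 171 (mod 527)
264^20 ≡ 373 (mod 527)
264^24 ≡ 188 (mod 527)
264^30 ≡ 497 (mod 527)
264^32 ≡ 256 (mod 527)
264^40 ≡ 1 (mod 527) ✓
So ord_527(264) = 40, hence |⟨264⟩| = 40.
The index is φ(527) / ord(264) = 480 / 40 = 12.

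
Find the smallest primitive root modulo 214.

5

φ(214) = φ(2)·φ(107) = 1·106 = 106 = 2 · 53.
Test candidates g = 2, 3, … against the prime factors q ∈ {2, 53} of φ(214): g is a generator iff g^(106/q) ≢ 1 for every such q.
g = 2: gcd(2, 214) = 2 > 1, not a unit — skip.
g = 3: 3^53 ≡ 1 — hits 1, so not a primitive root.
g = 4: gcd(4, 214) = 2 > 1, not a unit — skip.
g = 5: 5^53 ≡ 213; 5^2 ≡ 25 — none is 1, so 5 is a primitive root.
So 5 is the smallest generator of (Z/214Z)^×.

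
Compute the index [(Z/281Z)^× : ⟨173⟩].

Since 173 ∈ (Z/281Z)^×, its order divides φ(281) = 281 − 1 = 280 = 2^3 · 5 · 7.
Divisors of 280: 1, 2, 4, 5, 7, 8, 10, 14, 20, 28, 35, 40, 56, 70, 140, 280.
Test each divisor d:
173^1 ≡ 173 (mod 281)
173^2 ≡ 143 (mod 281)
173^4 ≡ 217 (mod 281)
173^5 ≡ 168 (mod 281)
173^7 ≡ 139 (mod 281)
173^8 ≡ 162 (mod 281)
173^10 ≡ 124 (mod 281)
173^14 ≡ 213 (mod 281)
173^20 ≡ 202 (mod 281)
173^28 ≡ 128 (mod 281)
173^35 ≡ 89 (mod 281)
173^40 ≡ 59 (mod 281)
173^56 ≡ 86 (mod 281)
173^70 ≡ 53 (mod 281)
173^140 ≡ 280 (mod 281)
173^280 ≡ 1 (mod 281) ✓
So ord_281(173) = 280, hence |⟨173⟩| = 280.
[(Z/281Z)^× : ⟨173⟩] = 280/280 = 1.

1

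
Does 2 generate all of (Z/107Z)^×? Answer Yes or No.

φ(107) = 107 − 1 = 106 = 2 · 53.
2 is a primitive root mod 107 iff 2^(φ(107)/q) ≢ 1 for every prime q | φ(107), i.e. q ∈ {2, 53}.
2^53 ≡ 106 (mod 107)  [q = 2: ≢ 1 ✓]
2^2 ≡ 4 (mod 107)  [q = 53: ≢ 1 ✓]
All checks pass, so 2 has order 106 and is a primitive root modulo 107.

Yes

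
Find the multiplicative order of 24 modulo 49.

42

By Lagrange's theorem, ord_49(24) divides φ(49) = φ(7^2) = 7·(7−1) = 42 = 2 · 3 · 7.
Divisors of 42: 1, 2, 3, 6, 7, 14, 21, 42.
Evaluate successive powers at the divisors of 42:
24^1 ≡ 24
24^2 ≡ 37
24^3 ≡ 6
24^6 ≡ 36
24^7 ≡ 31
24^14 ≡ 30
24^21 ≡ 48
24^42 ≡ 1
So ord_49(24) = 42.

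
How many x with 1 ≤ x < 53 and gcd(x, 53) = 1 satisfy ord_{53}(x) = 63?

0

φ(53) = 53 − 1 = 52 = 2^2 · 13.
(Z/53Z)^× is cyclic (|G| = 52); a cyclic group of order m has exactly φ(d) elements of each order d | m, and none otherwise.
63 does not divide 52, so no element of (Z/53Z)^× has order 63.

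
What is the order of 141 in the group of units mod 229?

76

The order of 141 must divide φ(229) = 229 − 1 = 228 = 2^2 · 3 · 19.
Divisors of 228: 1, 2, 3, 4, 6, 12, 19, 38, 57, 76, 114, 228.
Evaluate successive powers at the divisors of 228:
141^1 ≡ 141
141^2 ≡ 187
141^3 ≡ 32
141^4 ≡ 161
141^6 ≡ 108
141^12 ≡ 214
141^19 ≡ 122
141^38 ≡ 228
141^57 ≡ 107
141^76 ≡ 1
So ord_229(141) = 76.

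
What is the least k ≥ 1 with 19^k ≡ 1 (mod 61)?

Since 19 ∈ (Z/61Z)^×, its order divides φ(61) = 61 − 1 = 60 = 2^2 · 3 · 5.
Divisors of 60: 1, 2, 3, 4, 5, 6, 10, 12, 15, 20, 30, 60.
Evaluate successive powers at the divisors of 60:
19^1 ≡ 19 (mod 61)
19^2 ≡ 56 (mod 61)
19^3 ≡ 27 (mod 61)
19^4 ≡ 25 (mod 61)
19^5 ≡ 48 (mod 61)
19^6 ≡ 58 (mod 61)
19^10 ≡ 47 (mod 61)
19^12 ≡ 9 (mod 61)
19^15 ≡ 60 (mod 61)
19^20 ≡ 13 (mod 61)
19^30 ≡ 1 (mod 61) ✓
Therefore the multiplicative order of 19 modulo 61 is 30.

30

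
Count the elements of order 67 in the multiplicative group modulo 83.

0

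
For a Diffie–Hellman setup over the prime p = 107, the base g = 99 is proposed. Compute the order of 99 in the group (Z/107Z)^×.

By Lagrange's theorem, ord_107(99) divides φ(107) = 107 − 1 = 106 = 2 · 53.
Divisors of 106: 1, 2, 53, 106.
Test each divisor d:
99^1 ≡ 99
99^2 ≡ 64
99^53 ≡ 1
Hence ord(99) = 53.

53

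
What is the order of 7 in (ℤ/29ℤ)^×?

ord(7) | φ(29) = 29 − 1 = 28 = 2^2 · 7.
Divisors of 28: 1, 2, 4, 7, 14, 28.
Evaluate successive powers at the divisors of 28:
7^1 ≡ 7 (mod 29)
7^2 ≡ 20 (mod 29)
7^4 ≡ 23 (mod 29)
7^7 ≡ 1 (mod 29) ✓
Therefore the multiplicative order of 7 modulo 29 is 7.

7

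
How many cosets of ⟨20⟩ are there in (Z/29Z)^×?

By Lagrange's theorem, ord_29(20) divides φ(29) = 29 − 1 = 28 = 2^2 · 7.
Divisors of 28: 1, 2, 4, 7, 14, 28.
Check 20^d mod 29 for each divisor in increasing order:
20^1 ≡ 20 (mod 29)
20^2 ≡ 23 (mod 29)
20^4 ≡ 7 (mod 29)
20^7 ≡ 1 (mod 29) ✓
Thus |⟨20⟩| = ord(20) = 7.
[(Z/29Z)^× : ⟨20⟩] = 28/7 = 4.

4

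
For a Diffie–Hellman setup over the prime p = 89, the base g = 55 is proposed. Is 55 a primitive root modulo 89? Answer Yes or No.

No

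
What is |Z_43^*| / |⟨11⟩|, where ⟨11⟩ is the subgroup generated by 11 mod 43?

6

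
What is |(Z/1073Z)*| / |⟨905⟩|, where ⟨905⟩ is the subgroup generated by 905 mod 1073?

4

ord(905) | φ(1073) = φ(29·37) = (29−1)·(37−1) = 28·36 = 1008 = 2^4 · 3^2 · 7.
Divisors of 1008: 1, 2, 3, 4, 6, 7, 8, 9, 12, 14, 16, 18, 21, 24, 28, 36, 42, 48, 56, 63, 72, 84, 112, 126, 144, 168, 252, 336, 504, 1008.
Test each divisor d:
905^1 ≡ 905
905^2 ≡ 326
905^3 ≡ 1028
905^4 ≡ 49
905^6 ≡ 952
905^7 ≡ 1014
905^8 ≡ 255
905^9 ≡ 80
905^12 ≡ 692
905^14 ≡ 262
905^16 ≡ 645
905^18 ≡ 1035
905^21 ≡ 637
905^24 ≡ 306
905^28 ≡ 1045
905^36 ≡ 371
905^42 ≡ 175
905^48 ≡ 285
905^56 ≡ 784
905^63 ≡ 956
905^72 ≡ 297
905^84 ≡ 581
905^112 ≡ 900
905^126 ≡ 813
905^144 ≡ 223
905^168 ≡ 639
905^252 ≡ 1
The order of 905 is 252, so the subgroup it generates has 252 elements.
[(Z/1073Z)^× : ⟨905⟩] = 1008/252 = 4.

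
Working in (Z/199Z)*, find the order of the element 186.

198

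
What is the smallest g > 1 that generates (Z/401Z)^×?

φ(401) = 401 − 1 = 400 = 2^4 · 5^2.
Test candidates g = 2, 3, … against the prime factors q ∈ {2, 5} of φ(401): g is a generator iff g^(400/q) ≢ 1 for every such q.
g = 2: 2^200 ≡ 1 — hits 1, so not a primitive root.
g = 3: 3^200 ≡ 400; 3^80 ≡ 72 — none is 1, so 3 is a primitive root.
The smallest primitive root modulo 401 is 3.

3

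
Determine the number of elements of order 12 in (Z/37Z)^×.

φ(37) = 37 − 1 = 36 = 2^2 · 3^2.
In a cyclic group of order 36, there are φ(d) elements of order d for each divisor d of 36, and zero for non-divisors.
12 = 2^2 · 3 divides 36, and φ(12) = 4.

4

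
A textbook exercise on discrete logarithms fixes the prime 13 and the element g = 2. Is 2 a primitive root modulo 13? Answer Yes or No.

φ(13) = 13 − 1 = 12 = 2^2 · 3.
It suffices to check that the order of 2 is not a proper divisor of 12: compute 2^(12/q) for q ∈ {2, 3}.
2^6 ≡ 12 (mod 13)  [q = 2: ≢ 1 ✓]
2^4 ≡ 3 (mod 13)  [q = 3: ≢ 1 ✓]
Every test exponent gives a nontrivial residue, hence 2 generates the full group.

Yes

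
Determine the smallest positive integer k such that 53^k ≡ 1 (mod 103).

Since 53 ∈ (Z/103Z)^×, its order divides φ(103) = 103 − 1 = 102 = 2 · 3 · 17.
Divisors of 102: 1, 2, 3, 6, 17, 34, 51, 102.
Compute 53^d (mod 103) for the divisors d until we hit 1:
53^1 ≡ 53 (mod 103)
53^2 ≡ 28 (mod 103)
53^3 ≡ 42 (mod 103)
53^6 ≡ 13 (mod 103)
53^17 ≡ 57 (mod 103)
53^34 ≡ 56 (mod 103)
53^51 ≡ 102 (mod 103)
53^102 ≡ 1 (mod 103) ✓
So ord_103(53) = 102.

102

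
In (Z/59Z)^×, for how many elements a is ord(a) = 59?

0

φ(59) = 59 − 1 = 58 = 2 · 29.
In a cyclic group of order 58, there are φ(d) elements of order d for each divisor d of 58, and zero for non-divisors.
Since 59 ∤ 58, the count is 0.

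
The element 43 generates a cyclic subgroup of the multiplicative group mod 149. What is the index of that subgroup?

1

By Lagrange's theorem, ord_149(43) divides φ(149) = 149 − 1 = 148 = 2^2 · 37.
Divisors of 148: 1, 2, 4, 37, 74, 148.
Test each divisor d:
43^1 ≡ 43 (mod 149)
43^2 ≡ 61 (mod 149)
43^4 ≡ 145 (mod 149)
43^37 ≡ 105 (mod 149)
43^74 ≡ 148 (mod 149)
43^148 ≡ 1 (mod 149) ✓
Thus |⟨43⟩| = ord(43) = 148.
Index = |(Z/149Z)^×| / |⟨43⟩| = 148 / 148 = 1.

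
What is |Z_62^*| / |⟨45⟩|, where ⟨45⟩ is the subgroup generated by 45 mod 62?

2

By Lagrange's theorem, ord_62(45) divides φ(62) = φ(2)·φ(31) = 1·30 = 30 = 2 · 3 · 5.
Divisors of 30: 1, 2, 3, 5, 6, 10, 15, 30.
Check 45^d mod 62 for each divisor in increasing order:
45^1 ≡ 45
45^2 ≡ 41
45^3 ≡ 47
45^5 ≡ 5
45^6 ≡ 39
45^10 ≡ 25
45^15 ≡ 1
So ord_62(45) = 15, hence |⟨45⟩| = 15.
[(Z/62Z)^× : ⟨45⟩] = 30/15 = 2.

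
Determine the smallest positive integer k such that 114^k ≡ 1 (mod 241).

240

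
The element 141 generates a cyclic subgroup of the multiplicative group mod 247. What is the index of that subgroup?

Since 141 ∈ (Z/247Z)^×, its order divides φ(247) = φ(13·19) = (13−1)·(19−1) = 12·18 = 216 = 2^3 · 3^3.
Divisors of 216: 1, 2, 3, 4, 6, 8, 9, 12, 18, 24, 27, 36, 54, 72, 108, 216.
Test each divisor d:
141^1 ≡ 141
141^2 ≡ 121
141^3 ≡ 18
141^4 ≡ 68
141^6 ≡ 77
141^8 ≡ 178
141^9 ≡ 151
141^12 ≡ 1
The order of 141 is 12, so the subgroup it generates has 12 elements.
[(Z/247Z)^× : ⟨141⟩] = 216/12 = 18.

18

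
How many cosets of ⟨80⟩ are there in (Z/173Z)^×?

Since 80 ∈ (Z/173Z)^×, its order divides φ(173) = 173 − 1 = 172 = 2^2 · 43.
Divisors of 172: 1, 2, 4, 43, 86, 172.
Compute 80^d (mod 173) for the divisors d until we hit 1:
80^1 ≡ 80 (mod 173)
80^2 ≡ 172 (mod 173)
80^4 ≡ 1 (mod 173) ✓
The order of 80 is 4, so the subgroup it generates has 4 elements.
Index = |(Z/173Z)^×| / |⟨80⟩| = 172 / 4 = 43.

43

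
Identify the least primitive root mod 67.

φ(67) = 67 − 1 = 66 = 2 · 3 · 11.
g is a primitive root iff g^(66/q) ≢ 1 (mod 67) for each prime q ∈ {2, 3, 11}.
g = 2: 2^33 ≡ 66; 2^22 ≡ 37; 2^6 ≡ 64 — none is 1, so 2 is a primitive root.
The smallest primitive root modulo 67 is 2.

2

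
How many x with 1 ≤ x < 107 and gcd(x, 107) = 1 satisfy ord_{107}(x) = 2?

φ(107) = 107 − 1 = 106 = 2 · 53.
In a cyclic group of order 106, there are φ(d) elements of order d for each divisor d of 106, and zero for non-divisors.
2 | 106, and φ(2) = 2 − 1 = 1.

1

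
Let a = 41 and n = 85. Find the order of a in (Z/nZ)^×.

By Lagrange's theorem, ord_85(41) divides φ(85) = φ(5·17) = (5−1)·(17−1) = 4·16 = 64 = 2^6.
Divisors of 64: 1, 2, 4, 8, 16, 32, 64.
Compute 41^d (mod 85) for the divisors d until we hit 1:
41^1 ≡ 41 (mod 85)
41^2 ≡ 66 (mod 85)
41^4 ≡ 21 (mod 85)
41^8 ≡ 16 (mod 85)
41^16 ≡ 1 (mod 85) ✓
Therefore the multiplicative order of 41 modulo 85 is 16.

16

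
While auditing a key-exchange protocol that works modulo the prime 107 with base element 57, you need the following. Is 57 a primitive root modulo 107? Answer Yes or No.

No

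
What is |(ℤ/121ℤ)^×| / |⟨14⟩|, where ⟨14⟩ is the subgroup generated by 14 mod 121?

2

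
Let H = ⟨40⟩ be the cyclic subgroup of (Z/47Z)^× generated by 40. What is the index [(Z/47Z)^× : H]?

1

The order of 40 must divide φ(47) = 47 − 1 = 46 = 2 · 23.
Divisors of 46: 1, 2, 23, 46.
Check 40^d mod 47 for each divisor in increasing order:
40^1 ≡ 40 (mod 47)
40^2 ≡ 2 (mod 47)
40^23 ≡ 46 (mod 47)
40^46 ≡ 1 (mod 47) ✓
Thus |⟨40⟩| = ord(40) = 46.
[(Z/47Z)^× : ⟨40⟩] = 46/46 = 1.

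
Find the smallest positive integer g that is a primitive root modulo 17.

φ(17) = 17 − 1 = 16 = 2^4.
g is a primitive root iff g^(16/q) ≢ 1 (mod 17) for each prime q ∈ {2}.
g = 2: 2^8 ≡ 1 — hits 1, so not a primitive root.
g = 3: 3^8 ≡ 16 — none is 1, so 3 is a primitive root.
Hence the least primitive root of 17 is 3.

3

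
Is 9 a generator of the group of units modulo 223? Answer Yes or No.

No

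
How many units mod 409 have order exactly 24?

8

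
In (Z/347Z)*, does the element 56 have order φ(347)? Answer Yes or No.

φ(347) = 347 − 1 = 346 = 2 · 173.
An element g generates (Z/347Z)^× iff g^(346/q) ≢ 1 (mod 347) for each prime q ∈ {2, 173}.
56^173 ≡ 1 (mod 347)  [q = 2: ≡ 1 ✗]
56^2 ≡ 13 (mod 347)  [q = 173: ≢ 1 ✓]
Since 56^173 ≡ 1, the order of 56 divides 173 < 346, so 56 is not a primitive root.

No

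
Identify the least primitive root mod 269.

2

φ(269) = 269 − 1 = 268 = 2^2 · 67.
g is a primitive root iff g^(268/q) ≢ 1 (mod 269) for each prime q ∈ {2, 67}.
g = 2: 2^134 ≡ 268; 2^4 ≡ 16 — none is 1, so 2 is a primitive root.
Hence the least primitive root of 269 is 2.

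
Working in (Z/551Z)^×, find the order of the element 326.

The order of 326 must divide φ(551) = φ(19·29) = (19−1)·(29−1) = 18·28 = 504 = 2^3 · 3^2 · 7.
Divisors of 504: 1, 2, 3, 4, 6, 7, 8, 9, 12, 14, 18, 21, 24, 28, 36, 42, 56, 63, 72, 84, 126, 168, 252, 504.
Check 326^d mod 551 for each divisor in increasing order:
326^1 ≡ 326 (mod 551)
326^2 ≡ 484 (mod 551)
326^3 ≡ 198 (mod 551)
326^4 ≡ 81 (mod 551)
326^6 ≡ 83 (mod 551)
326^7 ≡ 59 (mod 551)
326^8 ≡ 500 (mod 551)
326^9 ≡ 455 (mod 551)
326^12 ≡ 277 (mod 551)
326^14 ≡ 175 (mod 551)
326^18 ≡ 400 (mod 551)
326^21 ≡ 407 (mod 551)
326^24 ≡ 140 (mod 551)
326^28 ≡ 320 (mod 551)
326^36 ≡ 210 (mod 551)
326^42 ≡ 349 (mod 551)
326^56 ≡ 465 (mod 551)
326^63 ≡ 436 (mod 551)
326^72 ≡ 20 (mod 551)
326^84 ≡ 30 (mod 551)
326^126 ≡ 1 (mod 551) ✓
So ord_551(326) = 126.

126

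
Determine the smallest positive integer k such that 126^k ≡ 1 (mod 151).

150

By Lagrange's theorem, ord_151(126) divides φ(151) = 151 − 1 = 150 = 2 · 3 · 5^2.
Divisors of 150: 1, 2, 3, 5, 6, 10, 15, 25, 30, 50, 75, 150.
Test each divisor d:
126^1 ≡ 126 (mod 151)
126^2 ≡ 21 (mod 151)
126^3 ≡ 79 (mod 151)
126^5 ≡ 149 (mod 151)
126^6 ≡ 50 (mod 151)
126^10 ≡ 4 (mod 151)
126^15 ≡ 143 (mod 151)
126^25 ≡ 119 (mod 151)
126^30 ≡ 64 (mod 151)
126^50 ≡ 118 (mod 151)
126^75 ≡ 150 (mod 151)
126^150 ≡ 1 (mod 151) ✓
Therefore the multiplicative order of 126 modulo 151 is 150.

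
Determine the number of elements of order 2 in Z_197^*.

φ(197) = 197 − 1 = 196 = 2^2 · 7^2.
In a cyclic group of order 196, there are φ(d) elements of order d for each divisor d of 196, and zero for non-divisors.
2 | 196, and φ(2) = 2 − 1 = 1.

1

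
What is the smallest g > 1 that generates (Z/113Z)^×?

3

φ(113) = 113 − 1 = 112 = 2^4 · 7.
Test candidates g = 2, 3, … against the prime factors q ∈ {2, 7} of φ(113): g is a generator iff g^(112/q) ≢ 1 for every such q.
g = 2: 2^56 ≡ 1 — hits 1, so not a primitive root.
g = 3: 3^56 ≡ 112; 3^16 ≡ 49 — none is 1, so 3 is a primitive root.
Hence the least primitive root of 113 is 3.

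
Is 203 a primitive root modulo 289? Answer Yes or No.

No

φ(289) = φ(17^2) = 17·(17−1) = 272 = 2^4 · 17.
An element g generates (Z/289Z)^× iff g^(272/q) ≢ 1 (mod 289) for each prime q ∈ {2, 17}.
203^136 ≡ 1 (mod 289)  [q = 2: ≡ 1 ✗]
203^16 ≡ 205 (mod 289)  [q = 17: ≢ 1 ✓]
The check at q = 2 fails, so 203 generates a proper subgroup.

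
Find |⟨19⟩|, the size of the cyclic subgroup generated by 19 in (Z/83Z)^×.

By Lagrange's theorem, ord_83(19) divides φ(83) = 83 − 1 = 82 = 2 · 41.
Divisors of 82: 1, 2, 41, 82.
Test each divisor d:
19^1 ≡ 19 (mod 83)
19^2 ≡ 29 (mod 83)
19^41 ≡ 82 (mod 83)
19^82 ≡ 1 (mod 83) ✓
So ord_83(19) = 82.

82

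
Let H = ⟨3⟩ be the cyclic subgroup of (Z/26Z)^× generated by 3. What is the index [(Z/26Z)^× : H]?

The order of 3 must divide φ(26) = φ(2)·φ(13) = 1·12 = 12 = 2^2 · 3.
Divisors of 12: 1, 2, 3, 4, 6, 12.
Evaluate successive powers at the divisors of 12:
3^1 ≡ 3 (mod 26)
3^2 ≡ 9 (mod 26)
3^3 ≡ 1 (mod 26) ✓
Thus |⟨3⟩| = ord(3) = 3.
The index is φ(26) / ord(3) = 12 / 3 = 4.

4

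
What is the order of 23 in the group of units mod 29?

7

The order of 23 must divide φ(29) = 29 − 1 = 28 = 2^2 · 7.
Divisors of 28: 1, 2, 4, 7, 14, 28.
Compute 23^d (mod 29) for the divisors d until we hit 1:
23^1 ≡ 23 (mod 29)
23^2 ≡ 7 (mod 29)
23^4 ≡ 20 (mod 29)
23^7 ≡ 1 (mod 29) ✓
Hence ord(23) = 7.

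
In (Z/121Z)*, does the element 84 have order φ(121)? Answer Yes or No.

φ(121) = φ(11^2) = 11·(11−1) = 110 = 2 · 5 · 11.
84 is a primitive root mod 121 iff 84^(φ(121)/q) ≢ 1 for every prime q | φ(121), i.e. q ∈ {2, 5, 11}.
84^55 ≡ 120 (mod 121)  [q = 2: ≢ 1 ✓]
84^22 ≡ 27 (mod 121)  [q = 5: ≢ 1 ✓]
84^10 ≡ 12 (mod 121)  [q = 11: ≢ 1 ✓]
Every test exponent gives a nontrivial residue, hence 84 generates the full group.

Yes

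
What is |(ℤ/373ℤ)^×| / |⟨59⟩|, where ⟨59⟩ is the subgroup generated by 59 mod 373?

2

Since 59 ∈ (Z/373Z)^×, its order divides φ(373) = 373 − 1 = 372 = 2^2 · 3 · 31.
Divisors of 372: 1, 2, 3, 4, 6, 12, 31, 62, 93, 124, 186, 372.
Evaluate successive powers at the divisors of 372:
59^1 ≡ 59
59^2 ≡ 124
59^3 ≡ 229
59^4 ≡ 83
59^6 ≡ 221
59^12 ≡ 351
59^31 ≡ 89
59^62 ≡ 88
59^93 ≡ 372
59^124 ≡ 284
59^186 ≡ 1
So ord_373(59) = 186, hence |⟨59⟩| = 186.
[(Z/373Z)^× : ⟨59⟩] = 372/186 = 2.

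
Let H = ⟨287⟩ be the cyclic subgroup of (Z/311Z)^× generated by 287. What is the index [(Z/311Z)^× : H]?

5

Since 287 ∈ (Z/311Z)^×, its order divides φ(311) = 311 − 1 = 310 = 2 · 5 · 31.
Divisors of 310: 1, 2, 5, 10, 31, 62, 155, 310.
Check 287^d mod 311 for each divisor in increasing order:
287^1 ≡ 287 (mod 311)
287^2 ≡ 265 (mod 311)
287^5 ≡ 220 (mod 311)
287^10 ≡ 195 (mod 311)
287^31 ≡ 310 (mod 311)
287^62 ≡ 1 (mod 311) ✓
So ord_311(287) = 62, hence |⟨287⟩| = 62.
[(Z/311Z)^× : ⟨287⟩] = 310/62 = 5.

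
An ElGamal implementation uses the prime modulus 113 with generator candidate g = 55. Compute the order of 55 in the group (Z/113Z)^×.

The order of 55 must divide φ(113) = 113 − 1 = 112 = 2^4 · 7.
Divisors of 112: 1, 2, 4, 7, 8, 14, 16, 28, 56, 112.
Evaluate successive powers at the divisors of 112:
55^1 ≡ 55
55^2 ≡ 87
55^4 ≡ 111
55^7 ≡ 35
55^8 ≡ 4
55^14 ≡ 95
55^16 ≡ 16
55^28 ≡ 98
55^56 ≡ 112
55^112 ≡ 1
Therefore the multiplicative order of 55 modulo 113 is 112.

112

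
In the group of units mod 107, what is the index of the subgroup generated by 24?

By Lagrange's theorem, ord_107(24) divides φ(107) = 107 − 1 = 106 = 2 · 53.
Divisors of 106: 1, 2, 53, 106.
Test each divisor d:
24^1 ≡ 24
24^2 ≡ 41
24^53 ≡ 106
24^106 ≡ 1
The order of 24 is 106, so the subgroup it generates has 106 elements.
The index is φ(107) / ord(24) = 106 / 106 = 1.

1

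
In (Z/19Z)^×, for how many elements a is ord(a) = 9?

φ(19) = 19 − 1 = 18 = 2 · 3^2.
Since (Z/19Z)^× is cyclic of order 18, the number of elements of order d is φ(d) when d | 18 and 0 otherwise.
9 = 3^2 divides 18, and φ(9) = 6.

6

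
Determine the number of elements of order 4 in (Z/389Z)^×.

2

φ(389) = 389 − 1 = 388 = 2^2 · 97.
In a cyclic group of order 388, there are φ(d) elements of order d for each divisor d of 388, and zero for non-divisors.
4 = 2^2 divides 388, and φ(4) = 2.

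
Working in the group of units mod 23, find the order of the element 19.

22

The order of 19 must divide φ(23) = 23 − 1 = 22 = 2 · 11.
Divisors of 22: 1, 2, 11, 22.
Compute 19^d (mod 23) for the divisors d until we hit 1:
19^1 ≡ 19 (mod 23)
19^2 ≡ 16 (mod 23)
19^11 ≡ 22 (mod 23)
19^22 ≡ 1 (mod 23) ✓
The smallest such exponent is 22, so the order of 19 is 22.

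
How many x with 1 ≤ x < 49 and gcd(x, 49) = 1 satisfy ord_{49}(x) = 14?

6

φ(49) = φ(7^2) = 7·(7−1) = 42 = 2 · 3 · 7.
Since (Z/49Z)^× is cyclic of order 42, the number of elements of order d is φ(d) when d | 42 and 0 otherwise.
14 = 2 · 7 divides 42, and φ(14) = 6.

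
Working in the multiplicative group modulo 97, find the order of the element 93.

24

ord(93) | φ(97) = 97 − 1 = 96 = 2^5 · 3.
Divisors of 96: 1, 2, 3, 4, 6, 8, 12, 16, 24, 32, 48, 96.
Test each divisor d:
93^1 ≡ 93 (mod 97)
93^2 ≡ 16 (mod 97)
93^3 ≡ 33 (mod 97)
93^4 ≡ 62 (mod 97)
93^6 ≡ 22 (mod 97)
93^8 ≡ 61 (mod 97)
93^12 ≡ 96 (mod 97)
93^16 ≡ 35 (mod 97)
93^24 ≡ 1 (mod 97) ✓
The smallest such exponent is 24, so the order of 93 is 24.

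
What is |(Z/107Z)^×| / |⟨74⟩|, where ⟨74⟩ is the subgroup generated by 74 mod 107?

By Lagrange's theorem, ord_107(74) divides φ(107) = 107 − 1 = 106 = 2 · 53.
Divisors of 106: 1, 2, 53, 106.
Check 74^d mod 107 for each divisor in increasing order:
74^1 ≡ 74 (mod 107)
74^2 ≡ 19 (mod 107)
74^53 ≡ 106 (mod 107)
74^106 ≡ 1 (mod 107) ✓
Thus |⟨74⟩| = ord(74) = 106.
Index = |(Z/107Z)^×| / |⟨74⟩| = 106 / 106 = 1.

1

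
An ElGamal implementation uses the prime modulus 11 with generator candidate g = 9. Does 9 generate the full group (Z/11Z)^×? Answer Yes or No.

φ(11) = 11 − 1 = 10 = 2 · 5.
9 is a primitive root mod 11 iff 9^(φ(11)/q) ≢ 1 for every prime q | φ(11), i.e. q ∈ {2, 5}.
9^5 ≡ 1 (mod 11)  [q = 2: ≡ 1 ✗]
9^2 ≡ 4 (mod 11)  [q = 5: ≢ 1 ✓]
Since 9^5 ≡ 1, the order of 9 divides 5 < 10, so 9 is not a primitive root.

No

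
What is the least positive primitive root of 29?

2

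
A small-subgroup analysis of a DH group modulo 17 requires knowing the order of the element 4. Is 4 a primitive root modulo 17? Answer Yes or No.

φ(17) = 17 − 1 = 16 = 2^4.
An element g generates (Z/17Z)^× iff g^(16/q) ≢ 1 (mod 17) for each prime q ∈ {2}.
4^8 ≡ 1 (mod 17)  [q = 2: ≡ 1 ✗]
4^8 ≡ 1 shows ord(4) | 8, strictly less than φ(17); not a primitive root.

No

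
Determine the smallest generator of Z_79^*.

φ(79) = 79 − 1 = 78 = 2 · 3 · 13.
g is a primitive root iff g^(78/q) ≢ 1 (mod 79) for each prime q ∈ {2, 3, 13}.
g = 2: 2^39 ≡ 1 — hits 1, so not a primitive root.
g = 3: 3^39 ≡ 78; 3^26 ≡ 23; 3^6 ≡ 18 — none is 1, so 3 is a primitive root.
The smallest primitive root modulo 79 is 3.

3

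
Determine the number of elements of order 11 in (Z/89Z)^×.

φ(89) = 89 − 1 = 88 = 2^3 · 11.
Since (Z/89Z)^× is cyclic of order 88, the number of elements of order d is φ(d) when d | 88 and 0 otherwise.
11 | 88, and φ(11) = 11 − 1 = 10.

10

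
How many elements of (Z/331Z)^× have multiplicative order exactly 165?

φ(331) = 331 − 1 = 330 = 2 · 3 · 5 · 11.
(Z/331Z)^× is cyclic (|G| = 330); a cyclic group of order m has exactly φ(d) elements of each order d | m, and none otherwise.
165 = 3 · 5 · 11 divides 330, and φ(165) = 80.

80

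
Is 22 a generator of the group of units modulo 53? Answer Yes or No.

Yes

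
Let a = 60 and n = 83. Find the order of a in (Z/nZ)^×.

82

ord(60) | φ(83) = 83 − 1 = 82 = 2 · 41.
Divisors of 82: 1, 2, 41, 82.
Evaluate successive powers at the divisors of 82:
60^1 ≡ 60 (mod 83)
60^2 ≡ 31 (mod 83)
60^41 ≡ 82 (mod 83)
60^82 ≡ 1 (mod 83) ✓
The smallest such exponent is 82, so the order of 60 is 82.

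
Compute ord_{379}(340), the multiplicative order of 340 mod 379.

ord(340) | φ(379) = 379 − 1 = 378 = 2 · 3^3 · 7.
Divisors of 378: 1, 2, 3, 6, 7, 9, 14, 18, 21, 27, 42, 54, 63, 126, 189, 378.
Compute 340^d (mod 379) for the divisors d until we hit 1:
340^1 ≡ 340 (mod 379)
340^2 ≡ 5 (mod 379)
340^3 ≡ 184 (mod 379)
340^6 ≡ 125 (mod 379)
340^7 ≡ 52 (mod 379)
340^9 ≡ 260 (mod 379)
340^14 ≡ 51 (mod 379)
340^18 ≡ 138 (mod 379)
340^21 ≡ 378 (mod 379)
340^27 ≡ 254 (mod 379)
340^42 ≡ 1 (mod 379) ✓
So ord_379(340) = 42.

42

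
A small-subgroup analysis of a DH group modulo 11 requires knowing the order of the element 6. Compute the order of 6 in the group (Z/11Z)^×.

The order of 6 must divide φ(11) = 11 − 1 = 10 = 2 · 5.
Divisors of 10: 1, 2, 5, 10.
Check 6^d mod 11 for each divisor in increasing order:
6^1 ≡ 6 (mod 11)
6^2 ≡ 3 (mod 11)
6^5 ≡ 10 (mod 11)
6^10 ≡ 1 (mod 11) ✓
Hence ord(6) = 10.

10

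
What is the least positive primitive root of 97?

5

φ(97) = 97 − 1 = 96 = 2^5 · 3.
Test candidates g = 2, 3, … against the prime factors q ∈ {2, 3} of φ(97): g is a generator iff g^(96/q) ≢ 1 for every such q.
g = 2: 2^48 ≡ 1 — hits 1, so not a primitive root.
g = 3: 3^48 ≡ 1 — hits 1, so not a primitive root.
g = 4: 4^48 ≡ 1 — hits 1, so not a primitive root.
g = 5: 5^48 ≡ 96; 5^32 ≡ 35 — none is 1, so 5 is a primitive root.
The smallest primitive root modulo 97 is 5.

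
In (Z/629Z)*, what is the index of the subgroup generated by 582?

The order of 582 must divide φ(629) = φ(17·37) = (17−1)·(37−1) = 16·36 = 576 = 2^6 · 3^2.
Divisors of 576: 1, 2, 3, 4, 6, 8, 9, 12, 16, 18, 24, 32, 36, 48, 64, 72, 96, 144, 192, 288, 576.
Compute 582^d (mod 629) for the divisors d until we hit 1:
582^1 ≡ 582 (mod 629)
582^2 ≡ 322 (mod 629)
582^3 ≡ 591 (mod 629)
582^4 ≡ 528 (mod 629)
582^6 ≡ 186 (mod 629)
582^8 ≡ 137 (mod 629)
582^9 ≡ 480 (mod 629)
582^12 ≡ 1 (mod 629) ✓
So ord_629(582) = 12, hence |⟨582⟩| = 12.
The index is φ(629) / ord(582) = 576 / 12 = 48.

48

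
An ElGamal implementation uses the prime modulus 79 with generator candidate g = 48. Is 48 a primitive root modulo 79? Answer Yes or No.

Yes

φ(79) = 79 − 1 = 78 = 2 · 3 · 13.
An element g generates (Z/79Z)^× iff g^(78/q) ≢ 1 (mod 79) for each prime q ∈ {2, 3, 13}.
48^39 ≡ 78 (mod 79)  [q = 2: ≢ 1 ✓]
48^26 ≡ 55 (mod 79)  [q = 3: ≢ 1 ✓]
48^6 ≡ 64 (mod 79)  [q = 13: ≢ 1 ✓]
None equal 1, so ord_79(48) = 78: 48 is a primitive root.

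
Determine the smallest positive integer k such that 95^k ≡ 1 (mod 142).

35

ord(95) | φ(142) = φ(2)·φ(71) = 1·70 = 70 = 2 · 5 · 7.
Divisors of 70: 1, 2, 5, 7, 10, 14, 35, 70.
Evaluate successive powers at the divisors of 70:
95^1 ≡ 95
95^2 ≡ 79
95^5 ≡ 45
95^7 ≡ 5
95^10 ≡ 37
95^14 ≡ 25
95^35 ≡ 1
The smallest such exponent is 35, so the order of 95 is 35.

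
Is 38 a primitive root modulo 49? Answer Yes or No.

φ(49) = φ(7^2) = 7·(7−1) = 42 = 2 · 3 · 7.
Test 38^(42/q) mod 49 for each prime factor q of 42:
38^21 ≡ 48 (mod 49)  [q = 2: ≢ 1 ✓]
38^14 ≡ 30 (mod 49)  [q = 3: ≢ 1 ✓]
38^6 ≡ 15 (mod 49)  [q = 7: ≢ 1 ✓]
Every test exponent gives a nontrivial residue, hence 38 generates the full group.

Yes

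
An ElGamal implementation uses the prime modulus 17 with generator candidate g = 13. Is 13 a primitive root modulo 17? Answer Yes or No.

φ(17) = 17 − 1 = 16 = 2^4.
An element g generates (Z/17Z)^× iff g^(16/q) ≢ 1 (mod 17) for each prime q ∈ {2}.
13^8 ≡ 1 (mod 17)  [q = 2: ≡ 1 ✗]
13^8 ≡ 1 shows ord(13) | 8, strictly less than φ(17); not a primitive root.

No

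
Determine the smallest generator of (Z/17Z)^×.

φ(17) = 17 − 1 = 16 = 2^4.
g is a primitive root iff g^(16/q) ≢ 1 (mod 17) for each prime q ∈ {2}.
g = 2: 2^8 ≡ 1 — hits 1, so not a primitive root.
g = 3: 3^8 ≡ 16 — none is 1, so 3 is a primitive root.
So 3 is the smallest generator of (Z/17Z)^×.

3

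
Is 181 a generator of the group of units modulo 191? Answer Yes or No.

Yes

φ(191) = 191 − 1 = 190 = 2 · 5 · 19.
An element g generates (Z/191Z)^× iff g^(190/q) ≢ 1 (mod 191) for each prime q ∈ {2, 5, 19}.
181^95 ≡ 190 (mod 191)  [q = 2: ≢ 1 ✓]
181^38 ≡ 49 (mod 191)  [q = 5: ≢ 1 ✓]
181^10 ≡ 180 (mod 191)  [q = 19: ≢ 1 ✓]
None equal 1, so ord_191(181) = 190: 181 is a primitive root.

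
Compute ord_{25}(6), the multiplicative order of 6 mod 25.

5

The order of 6 must divide φ(25) = φ(5^2) = 5·(5−1) = 20 = 2^2 · 5.
Divisors of 20: 1, 2, 4, 5, 10, 20.
Test each divisor d:
6^1 ≡ 6 (mod 25)
6^2 ≡ 11 (mod 25)
6^4 ≡ 21 (mod 25)
6^5 ≡ 1 (mod 25) ✓
Therefore the multiplicative order of 6 modulo 25 is 5.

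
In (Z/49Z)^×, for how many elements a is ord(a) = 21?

12

φ(49) = φ(7^2) = 7·(7−1) = 42 = 2 · 3 · 7.
Since (Z/49Z)^× is cyclic of order 42, the number of elements of order d is φ(d) when d | 42 and 0 otherwise.
21 = 3 · 7 divides 42, and φ(21) = 12.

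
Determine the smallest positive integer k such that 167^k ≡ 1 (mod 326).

The order of 167 must divide φ(326) = φ(2)·φ(163) = 1·162 = 162 = 2 · 3^4.
Divisors of 162: 1, 2, 3, 6, 9, 18, 27, 54, 81, 162.
Compute 167^d (mod 326) for the divisors d until we hit 1:
167^1 ≡ 167 (mod 326)
167^2 ≡ 179 (mod 326)
167^3 ≡ 227 (mod 326)
167^6 ≡ 21 (mod 326)
167^9 ≡ 203 (mod 326)
167^18 ≡ 133 (mod 326)
167^27 ≡ 267 (mod 326)
167^54 ≡ 221 (mod 326)
167^81 ≡ 1 (mod 326) ✓
The smallest such exponent is 81, so the order of 167 is 81.

81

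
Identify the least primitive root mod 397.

φ(397) = 397 − 1 = 396 = 2^2 · 3^2 · 11.
g is a primitive root iff g^(396/q) ≢ 1 (mod 397) for each prime q ∈ {2, 3, 11}.
g = 2: 2^198 ≡ 396; 2^132 ≡ 1 — hits 1, so not a primitive root.
g = 3: 3^198 ≡ 1 — hits 1, so not a primitive root.
g = 4: 4^198 ≡ 1 — hits 1, so not a primitive root.
g = 5: 5^198 ≡ 396; 5^132 ≡ 362; 5^36 ≡ 290 — none is 1, so 5 is a primitive root.
So 5 is the smallest generator of (Z/397Z)^×.

5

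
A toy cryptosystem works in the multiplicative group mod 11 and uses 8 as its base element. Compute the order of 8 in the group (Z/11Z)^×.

10

Since 8 ∈ (Z/11Z)^×, its order divides φ(11) = 11 − 1 = 10 = 2 · 5.
Divisors of 10: 1, 2, 5, 10.
Test each divisor d:
8^1 ≡ 8 (mod 11)
8^2 ≡ 9 (mod 11)
8^5 ≡ 10 (mod 11)
8^10 ≡ 1 (mod 11) ✓
The smallest such exponent is 10, so the order of 8 is 10.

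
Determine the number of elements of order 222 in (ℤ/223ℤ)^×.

72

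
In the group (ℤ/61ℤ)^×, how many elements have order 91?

0

φ(61) = 61 − 1 = 60 = 2^2 · 3 · 5.
In a cyclic group of order 60, there are φ(d) elements of order d for each divisor d of 60, and zero for non-divisors.
91 does not divide 60, so no element of (Z/61Z)^× has order 91.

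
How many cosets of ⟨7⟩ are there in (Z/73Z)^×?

3

ord(7) | φ(73) = 73 − 1 = 72 = 2^3 · 3^2.
Divisors of 72: 1, 2, 3, 4, 6, 8, 9, 12, 18, 24, 36, 72.
Test each divisor d:
7^1 ≡ 7
7^2 ≡ 49
7^3 ≡ 51
7^4 ≡ 65
7^6 ≡ 46
7^8 ≡ 64
7^9 ≡ 10
7^12 ≡ 72
7^18 ≡ 27
7^24 ≡ 1
So ord_73(7) = 24, hence |⟨7⟩| = 24.
The index is φ(73) / ord(7) = 72 / 24 = 3.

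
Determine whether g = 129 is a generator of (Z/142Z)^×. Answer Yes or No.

No

φ(142) = φ(2)·φ(71) = 1·70 = 70 = 2 · 5 · 7.
Test 129^(70/q) mod 142 for each prime factor q of 70:
129^35 ≡ 1 (mod 142)  [q = 2: ≡ 1 ✗]
129^14 ≡ 25 (mod 142)  [q = 5: ≢ 1 ✓]
129^10 ≡ 91 (mod 142)  [q = 7: ≢ 1 ✓]
129^35 ≡ 1 shows ord(129) | 35, strictly less than φ(142); not a primitive root.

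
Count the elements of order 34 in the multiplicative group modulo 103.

φ(103) = 103 − 1 = 102 = 2 · 3 · 17.
(Z/103Z)^× is cyclic (|G| = 102); a cyclic group of order m has exactly φ(d) elements of each order d | m, and none otherwise.
34 = 2 · 17 divides 102, and φ(34) = 16.

16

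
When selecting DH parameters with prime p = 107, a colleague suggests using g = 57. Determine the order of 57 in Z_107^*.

By Lagrange's theorem, ord_107(57) divides φ(107) = 107 − 1 = 106 = 2 · 53.
Divisors of 106: 1, 2, 53, 106.
Check 57^d mod 107 for each divisor in increasing order:
57^1 ≡ 57
57^2 ≡ 39
57^53 ≡ 1
The smallest such exponent is 53, so the order of 57 is 53.

53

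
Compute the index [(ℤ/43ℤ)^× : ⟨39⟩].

3

The order of 39 must divide φ(43) = 43 − 1 = 42 = 2 · 3 · 7.
Divisors of 42: 1, 2, 3, 6, 7, 14, 21, 42.
Test each divisor d:
39^1 ≡ 39
39^2 ≡ 16
39^3 ≡ 22
39^6 ≡ 11
39^7 ≡ 42
39^14 ≡ 1
So ord_43(39) = 14, hence |⟨39⟩| = 14.
[(Z/43Z)^× : ⟨39⟩] = 42/14 = 3.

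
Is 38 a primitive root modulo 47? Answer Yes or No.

Yes

φ(47) = 47 − 1 = 46 = 2 · 23.
Test 38^(46/q) mod 47 for each prime factor q of 46:
38^23 ≡ 46 (mod 47)  [q = 2: ≢ 1 ✓]
38^2 ≡ 34 (mod 47)  [q = 23: ≢ 1 ✓]
None equal 1, so ord_47(38) = 46: 38 is a primitive root.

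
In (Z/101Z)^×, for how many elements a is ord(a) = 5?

φ(101) = 101 − 1 = 100 = 2^2 · 5^2.
Since (Z/101Z)^× is cyclic of order 100, the number of elements of order d is φ(d) when d | 100 and 0 otherwise.
5 | 100, and φ(5) = 5 − 1 = 4.

4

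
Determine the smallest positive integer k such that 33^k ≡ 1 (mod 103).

51

ord(33) | φ(103) = 103 − 1 = 102 = 2 · 3 · 17.
Divisors of 102: 1, 2, 3, 6, 17, 34, 51, 102.
Compute 33^d (mod 103) for the divisors d until we hit 1:
33^1 ≡ 33 (mod 103)
33^2 ≡ 59 (mod 103)
33^3 ≡ 93 (mod 103)
33^6 ≡ 100 (mod 103)
33^17 ≡ 46 (mod 103)
33^34 ≡ 56 (mod 103)
33^51 ≡ 1 (mod 103) ✓
Hence ord(33) = 51.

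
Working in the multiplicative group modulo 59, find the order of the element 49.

29

Since 49 ∈ (Z/59Z)^×, its order divides φ(59) = 59 − 1 = 58 = 2 · 29.
Divisors of 58: 1, 2, 29, 58.
Check 49^d mod 59 for each divisor in increasing order:
49^1 ≡ 49 (mod 59)
49^2 ≡ 41 (mod 59)
49^29 ≡ 1 (mod 59) ✓
The smallest such exponent is 29, so the order of 49 is 29.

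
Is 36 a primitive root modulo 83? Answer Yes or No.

φ(83) = 83 − 1 = 82 = 2 · 41.
An element g generates (Z/83Z)^× iff g^(82/q) ≢ 1 (mod 83) for each prime q ∈ {2, 41}.
36^41 ≡ 1 (mod 83)  [q = 2: ≡ 1 ✗]
36^2 ≡ 51 (mod 83)  [q = 41: ≢ 1 ✓]
36^41 ≡ 1 shows ord(36) | 41, strictly less than φ(83); not a primitive root.

No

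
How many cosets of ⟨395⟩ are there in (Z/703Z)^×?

36

Since 395 ∈ (Z/703Z)^×, its order divides φ(703) = φ(19·37) = (19−1)·(37−1) = 18·36 = 648 = 2^3 · 3^4.
Divisors of 648: 1, 2, 3, 4, 6, 8, 9, 12, 18, 24, 27, 36, 54, 72, 81, 108, 162, 216, 324, 648.
Test each divisor d:
395^1 ≡ 395
395^2 ≡ 662
395^3 ≡ 677
395^4 ≡ 275
395^6 ≡ 676
395^8 ≡ 404
395^9 ≡ 702
395^12 ≡ 26
395^18 ≡ 1
The order of 395 is 18, so the subgroup it generates has 18 elements.
[(Z/703Z)^× : ⟨395⟩] = 648/18 = 36.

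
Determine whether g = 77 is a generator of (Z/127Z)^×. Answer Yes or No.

No

φ(127) = 127 − 1 = 126 = 2 · 3^2 · 7.
77 is a primitive root mod 127 iff 77^(φ(127)/q) ≢ 1 for every prime q | φ(127), i.e. q ∈ {2, 3, 7}.
77^63 ≡ 126 (mod 127)  [q = 2: ≢ 1 ✓]
77^42 ≡ 1 (mod 127)  [q = 3: ≡ 1 ✗]
77^18 ≡ 4 (mod 127)  [q = 7: ≢ 1 ✓]
The check at q = 3 fails, so 77 generates a proper subgroup.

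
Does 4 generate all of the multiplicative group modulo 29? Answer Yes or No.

No

φ(29) = 29 − 1 = 28 = 2^2 · 7.
It suffices to check that the order of 4 is not a proper divisor of 28: compute 4^(28/q) for q ∈ {2, 7}.
4^14 ≡ 1 (mod 29)  [q = 2: ≡ 1 ✗]
4^4 ≡ 24 (mod 29)  [q = 7: ≢ 1 ✓]
4^14 ≡ 1 shows ord(4) | 14, strictly less than φ(29); not a primitive root.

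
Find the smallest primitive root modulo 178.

φ(178) = φ(2)·φ(89) = 1·88 = 88 = 2^3 · 11.
Test candidates g = 2, 3, … against the prime factors q ∈ {2, 11} of φ(178): g is a generator iff g^(88/q) ≢ 1 for every such q.
g = 2: gcd(2, 178) = 2 > 1, not a unit — skip.
g = 3: 3^44 ≡ 177; 3^8 ≡ 153 — none is 1, so 3 is a primitive root.
Hence the least primitive root of 178 is 3.

3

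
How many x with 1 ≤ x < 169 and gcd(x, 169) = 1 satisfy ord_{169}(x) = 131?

0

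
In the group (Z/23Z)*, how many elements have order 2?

φ(23) = 23 − 1 = 22 = 2 · 11.
Since (Z/23Z)^× is cyclic of order 22, the number of elements of order d is φ(d) when d | 22 and 0 otherwise.
2 | 22, and φ(2) = 2 − 1 = 1.

1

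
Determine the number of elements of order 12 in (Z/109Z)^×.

4

φ(109) = 109 − 1 = 108 = 2^2 · 3^3.
(Z/109Z)^× is cyclic (|G| = 108); a cyclic group of order m has exactly φ(d) elements of each order d | m, and none otherwise.
12 = 2^2 · 3 divides 108, and φ(12) = 4.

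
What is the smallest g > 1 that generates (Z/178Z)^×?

φ(178) = φ(2)·φ(89) = 1·88 = 88 = 2^3 · 11.
g is a primitive root iff g^(88/q) ≢ 1 (mod 178) for each prime q ∈ {2, 11}.
g = 2: gcd(2, 178) = 2 > 1, not a unit — skip.
g = 3: 3^44 ≡ 177; 3^8 ≡ 153 — none is 1, so 3 is a primitive root.
Hence the least primitive root of 178 is 3.

3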